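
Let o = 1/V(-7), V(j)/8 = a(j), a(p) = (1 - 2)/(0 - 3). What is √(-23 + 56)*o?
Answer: 3*√33/8 ≈ 2.1542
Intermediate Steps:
a(p) = ⅓ (a(p) = -1/(-3) = -1*(-⅓) = ⅓)
V(j) = 8/3 (V(j) = 8*(⅓) = 8/3)
o = 3/8 (o = 1/(8/3) = 3/8 ≈ 0.37500)
√(-23 + 56)*o = √(-23 + 56)*(3/8) = √33*(3/8) = 3*√33/8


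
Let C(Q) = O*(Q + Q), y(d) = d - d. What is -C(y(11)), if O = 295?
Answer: 0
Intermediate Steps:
y(d) = 0
C(Q) = 590*Q (C(Q) = 295*(Q + Q) = 295*(2*Q) = 590*Q)
-C(y(11)) = -590*0 = -1*0 = 0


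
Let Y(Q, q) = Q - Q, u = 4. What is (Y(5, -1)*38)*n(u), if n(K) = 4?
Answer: 0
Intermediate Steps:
Y(Q, q) = 0
(Y(5, -1)*38)*n(u) = (0*38)*4 = 0*4 = 0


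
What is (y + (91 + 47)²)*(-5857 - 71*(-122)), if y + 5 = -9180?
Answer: 27654495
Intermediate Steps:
y = -9185 (y = -5 - 9180 = -9185)
(y + (91 + 47)²)*(-5857 - 71*(-122)) = (-9185 + (91 + 47)²)*(-5857 - 71*(-122)) = (-9185 + 138²)*(-5857 + 8662) = (-9185 + 19044)*2805 = 9859*2805 = 27654495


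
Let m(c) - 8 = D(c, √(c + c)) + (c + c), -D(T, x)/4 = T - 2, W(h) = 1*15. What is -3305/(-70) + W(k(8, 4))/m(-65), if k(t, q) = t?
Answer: 24179/511 ≈ 47.317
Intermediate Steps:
W(h) = 15
D(T, x) = 8 - 4*T (D(T, x) = -4*(T - 2) = -4*(-2 + T) = 8 - 4*T)
m(c) = 16 - 2*c (m(c) = 8 + ((8 - 4*c) + (c + c)) = 8 + ((8 - 4*c) + 2*c) = 8 + (8 - 2*c) = 16 - 2*c)
-3305/(-70) + W(k(8, 4))/m(-65) = -3305/(-70) + 15/(16 - 2*(-65)) = -3305*(-1/70) + 15/(16 + 130) = 661/14 + 15/146 = 24179/511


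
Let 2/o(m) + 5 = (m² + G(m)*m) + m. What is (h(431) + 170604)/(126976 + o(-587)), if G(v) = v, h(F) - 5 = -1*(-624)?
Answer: 58950898609/43714408449 ≈ 1.3485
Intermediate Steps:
h(F) = 629 (h(F) = 5 - 1*(-624) = 5 + 624 = 629)
o(m) = 2/(-5 + m + 2*m²) (o(m) = 2/(-5 + ((m² + m*m) + m)) = 2/(-5 + ((m² + m²) + m)) = 2/(-5 + (2*m² + m)) = 2/(-5 + (m + 2*m²)) = 2/(-5 + m + 2*m²))
(h(431) + 170604)/(126976 + o(-587)) = (629 + 170604)/(126976 + 2/(-5 - 587 + 2*(-587)²)) = 171233/(126976 + 2/(-5 - 587 + 2*344569)) = 171233/(126976 + 2/(-5 - 587 + 689138)) = 171233/(126976 + 2/688546) = 171233/(126976 + 2*(1/688546)) = 171233/(126976 + 1/344273) = 171233/(43714408449/344273) = 171233*(344273/43714408449) = 58950898609/43714408449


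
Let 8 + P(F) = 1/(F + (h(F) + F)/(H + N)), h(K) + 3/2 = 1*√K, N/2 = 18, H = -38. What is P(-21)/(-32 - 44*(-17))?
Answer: (-4*√21 + 79*I)/(179*(-39*I + 2*√21)) ≈ -0.011309 + 3.1902e-5*I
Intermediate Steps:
N = 36 (N = 2*18 = 36)
h(K) = -3/2 + √K (h(K) = -3/2 + 1*√K = -3/2 + √K)
P(F) = -8 + 1/(¾ + F/2 - √F/2) (P(F) = -8 + 1/(F + ((-3/2 + √F) + F)/(-38 + 36)) = -8 + 1/(F + (-3/2 + F + √F)/(-2)) = -8 + 1/(F + (-3/2 + F + √F)*(-½)) = -8 + 1/(F + (¾ - F/2 - √F/2)) = -8 + 1/(¾ + F/2 - √F/2))
P(-21)/(-32 - 44*(-17)) = (4*(5 - 4*I*√21 + 4*(-21))/(-3 - 2*(-21) + 2*√(-21)))/(-32 - 44*(-17)) = (4*(5 - 4*I*√21 - 84)/(-3 + 42 + 2*(I*√21)))/(-32 + 748) = (4*(5 - 4*I*√21 - 84)/(-3 + 42 + 2*I*√21))/716 = (4*(-79 - 4*I*√21)/(39 + 2*I*√21))*(1/716) = (-79 - 4*I*√21)/(179*(39 + 2*I*√21))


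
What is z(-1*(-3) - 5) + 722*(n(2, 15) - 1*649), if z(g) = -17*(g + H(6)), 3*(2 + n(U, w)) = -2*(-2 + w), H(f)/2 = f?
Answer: -1429348/3 ≈ -4.7645e+5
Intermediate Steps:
H(f) = 2*f
n(U, w) = -⅔ - 2*w/3 (n(U, w) = -2 + (-2*(-2 + w))/3 = -2 + (4 - 2*w)/3 = -2 + (4/3 - 2*w/3) = -⅔ - 2*w/3)
z(g) = -204 - 17*g (z(g) = -17*(g + 2*6) = -17*(g + 12) = -17*(12 + g) = -204 - 17*g)
z(-1*(-3) - 5) + 722*(n(2, 15) - 1*649) = (-204 - 17*(-1*(-3) - 5)) + 722*((-⅔ - ⅔*15) - 1*649) = (-204 - 17*(3 - 5)) + 722*((-⅔ - 10) - 649) = (-204 - 17*(-2)) + 722*(-32/3 - 649) = (-204 + 34) + 722*(-1979/3) = -170 - 1428838/3 = -1429348/3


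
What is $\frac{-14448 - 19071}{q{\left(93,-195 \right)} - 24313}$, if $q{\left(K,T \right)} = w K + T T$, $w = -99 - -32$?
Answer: $- \frac{33519}{7481} \approx -4.4806$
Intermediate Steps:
$w = -67$ ($w = -99 + 32 = -67$)
$q{\left(K,T \right)} = T^{2} - 67 K$ ($q{\left(K,T \right)} = - 67 K + T T = - 67 K + T^{2} = T^{2} - 67 K$)
$\frac{-14448 - 19071}{q{\left(93,-195 \right)} - 24313} = \frac{-14448 - 19071}{\left(\left(-195\right)^{2} - 6231\right) - 24313} = - \frac{33519}{\left(38025 - 6231\right) - 24313} = - \frac{33519}{31794 - 24313} = - \frac{33519}{7481}$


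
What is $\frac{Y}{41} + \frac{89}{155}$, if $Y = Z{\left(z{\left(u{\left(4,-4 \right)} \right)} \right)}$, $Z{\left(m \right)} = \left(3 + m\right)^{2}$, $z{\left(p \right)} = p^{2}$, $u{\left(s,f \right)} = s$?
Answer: $\frac{59604}{6355} \approx 9.3791$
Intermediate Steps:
$Y = 361$ ($Y = \left(3 + 4^{2}\right)^{2} = \left(3 + 16\right)^{2} = 19^{2} = 361$)
$\frac{Y}{41} + \frac{89}{155} = \frac{361}{41} + \frac{89}{155} = \frac{59604}{6355}$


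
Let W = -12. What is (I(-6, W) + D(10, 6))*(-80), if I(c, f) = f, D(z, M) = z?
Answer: 160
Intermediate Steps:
(I(-6, W) + D(10, 6))*(-80) = (-12 + 10)*(-80) = -2*(-80) = 160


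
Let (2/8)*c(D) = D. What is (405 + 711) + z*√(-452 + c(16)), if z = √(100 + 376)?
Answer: 1116 + 4*I*√11543 ≈ 1116.0 + 429.75*I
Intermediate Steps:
c(D) = 4*D
z = 2*√119 (z = √476 = 2*√119 ≈ 21.817)
(405 + 711) + z*√(-452 + c(16)) = (405 + 711) + (2*√119)*√(-452 + 4*16) = 1116 + (2*√119)*√(-452 + 64) = 1116 + (2*√119)*√(-388) = 1116 + (2*√119)*(2*I*√97) = 1116 + 4*I*√11543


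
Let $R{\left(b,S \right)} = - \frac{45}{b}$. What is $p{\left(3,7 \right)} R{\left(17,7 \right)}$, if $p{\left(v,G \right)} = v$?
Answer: $- \frac{135}{17} \approx -7.9412$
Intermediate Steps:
$p{\left(3,7 \right)} R{\left(17,7 \right)} = 3 \left(- \frac{45}{17}\right) = - \frac{135}{17}$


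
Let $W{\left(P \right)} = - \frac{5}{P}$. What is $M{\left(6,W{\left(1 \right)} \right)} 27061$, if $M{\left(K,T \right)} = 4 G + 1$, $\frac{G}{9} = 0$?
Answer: $27061$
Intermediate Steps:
$G = 0$ ($G = 9 \cdot 0 = 0$)
$M{\left(K,T \right)} = 1$ ($M{\left(K,T \right)} = 4 \cdot 0 + 1 = 0 + 1 = 1$)
$M{\left(6,W{\left(1 \right)} \right)} 27061 = 1 \cdot 27061 = 27061$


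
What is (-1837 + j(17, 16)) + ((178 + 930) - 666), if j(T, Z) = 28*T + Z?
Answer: -903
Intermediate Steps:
j(T, Z) = Z + 28*T
(-1837 + j(17, 16)) + ((178 + 930) - 666) = (-1837 + (16 + 28*17)) + ((178 + 930) - 666) = (-1837 + (16 + 476)) + (1108 - 666) = (-1837 + 492) + 442 = -1345 + 442 = -903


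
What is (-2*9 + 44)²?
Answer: 676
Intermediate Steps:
(-2*9 + 44)² = (-18 + 44)² = 26² = 676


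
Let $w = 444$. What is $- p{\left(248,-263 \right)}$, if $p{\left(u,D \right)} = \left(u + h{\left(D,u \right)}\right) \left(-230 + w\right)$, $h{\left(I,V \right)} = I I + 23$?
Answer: $-14860160$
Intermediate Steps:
$h{\left(I,V \right)} = 23 + I^{2}$ ($h{\left(I,V \right)} = I^{2} + 23 = 23 + I^{2}$)
$p{\left(u,D \right)} = 4922 + 214 u + 214 D^{2}$ ($p{\left(u,D \right)} = \left(u + \left(23 + D^{2}\right)\right) \left(-230 + 444\right) = \left(23 + u + D^{2}\right) 214 = 4922 + 214 u + 214 D^{2}$)
$- p{\left(248,-263 \right)} = - (4922 + 214 \cdot 248 + 214 \left(-263\right)^{2}) = - (4922 + 53072 + 214 \cdot 69169) = - (4922 + 53072 + 14802166) = \left(-1\right) 14860160 = -14860160$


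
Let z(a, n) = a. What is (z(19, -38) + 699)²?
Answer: 515524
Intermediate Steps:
(z(19, -38) + 699)² = (19 + 699)² = 718² = 515524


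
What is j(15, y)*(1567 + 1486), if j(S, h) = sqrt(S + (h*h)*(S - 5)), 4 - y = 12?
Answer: 3053*sqrt(655) ≈ 78135.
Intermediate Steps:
y = -8 (y = 4 - 1*12 = 4 - 12 = -8)
j(S, h) = sqrt(S + h**2*(-5 + S))
j(15, y)*(1567 + 1486) = sqrt(15 - 5*(-8)**2 + 15*(-8)**2)*(1567 + 1486) = sqrt(15 - 5*64 + 15*64)*3053 = sqrt(15 - 320 + 960)*3053 = sqrt(655)*3053 = 3053*sqrt(655)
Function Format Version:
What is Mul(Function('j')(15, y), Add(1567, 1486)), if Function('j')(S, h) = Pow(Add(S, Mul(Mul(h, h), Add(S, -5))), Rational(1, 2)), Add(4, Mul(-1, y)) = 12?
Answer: Mul(3053, Pow(655, Rational(1, 2))) ≈ 78135.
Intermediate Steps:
y = -8 (y = Add(4, Mul(-1, 12)) = Add(4, -12) = -8)
Function('j')(S, h) = Pow(Add(S, Mul(Pow(h, 2), Add(-5, S))), Rational(1, 2))
Mul(Function('j')(15, y), Add(1567, 1486)) = Mul(Pow(Add(15, Mul(-5, Pow(-8, 2)), Mul(15, Pow(-8, 2))), Rational(1, 2)), Add(1567, 1486)) = Mul(Pow(Add(15, Mul(-5, 64), Mul(15, 64)), Rational(1, 2)), 3053) = Mul(Pow(Add(15, -320, 960), Rational(1, 2)), 3053) = Mul(Pow(655, Rational(1, 2)), 3053) = Mul(3053, Pow(655, Rational(1, 2)))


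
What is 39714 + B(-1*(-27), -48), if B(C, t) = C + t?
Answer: 39693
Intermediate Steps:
39714 + B(-1*(-27), -48) = 39714 + (-1*(-27) - 48) = 39714 + (27 - 48) = 39714 - 21 = 39693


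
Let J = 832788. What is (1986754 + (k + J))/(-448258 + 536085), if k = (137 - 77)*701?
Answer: 2861602/87827 ≈ 32.582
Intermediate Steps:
k = 42060 (k = 60*701 = 42060)
(1986754 + (k + J))/(-448258 + 536085) = (1986754 + (42060 + 832788))/(-448258 + 536085) = (1986754 + 874848)/87827 = 2861602*(1/87827) = 2861602/87827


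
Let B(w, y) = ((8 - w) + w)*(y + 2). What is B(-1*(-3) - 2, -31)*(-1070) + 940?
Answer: 249180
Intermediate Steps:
B(w, y) = 16 + 8*y (B(w, y) = 8*(2 + y) = 16 + 8*y)
B(-1*(-3) - 2, -31)*(-1070) + 940 = (16 + 8*(-31))*(-1070) + 940 = (16 - 248)*(-1070) + 940 = -232*(-1070) + 940 = 248240 + 940 = 249180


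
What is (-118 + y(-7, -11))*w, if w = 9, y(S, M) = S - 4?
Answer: -1161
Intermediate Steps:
y(S, M) = -4 + S
(-118 + y(-7, -11))*w = (-118 + (-4 - 7))*9 = (-118 - 11)*9 = -129*9 = -1161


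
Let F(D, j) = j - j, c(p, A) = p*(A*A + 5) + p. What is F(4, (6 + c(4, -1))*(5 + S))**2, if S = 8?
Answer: 0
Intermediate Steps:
c(p, A) = p + p*(5 + A**2) (c(p, A) = p*(A**2 + 5) + p = p*(5 + A**2) + p = p + p*(5 + A**2))
F(D, j) = 0
F(4, (6 + c(4, -1))*(5 + S))**2 = 0**2 = 0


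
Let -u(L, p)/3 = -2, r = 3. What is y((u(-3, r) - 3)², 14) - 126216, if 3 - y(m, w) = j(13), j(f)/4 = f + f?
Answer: -126317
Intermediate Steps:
u(L, p) = 6 (u(L, p) = -3*(-2) = 6)
j(f) = 8*f (j(f) = 4*(f + f) = 4*(2*f) = 8*f)
y(m, w) = -101 (y(m, w) = 3 - 8*13 = 3 - 1*104 = 3 - 104 = -101)
y((u(-3, r) - 3)², 14) - 126216 = -101 - 126216 = -126317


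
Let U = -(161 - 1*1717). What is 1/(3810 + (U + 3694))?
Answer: 1/9060 ≈ 0.00011038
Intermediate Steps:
U = 1556 (U = -(161 - 1717) = -1*(-1556) = 1556)
1/(3810 + (U + 3694)) = 1/(3810 + (1556 + 3694)) = 1/(3810 + 5250) = 1/9060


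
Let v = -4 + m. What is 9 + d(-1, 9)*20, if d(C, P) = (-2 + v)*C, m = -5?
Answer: 229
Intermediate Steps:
v = -9 (v = -4 - 5 = -9)
d(C, P) = -11*C (d(C, P) = (-2 - 9)*C = -11*C)
9 + d(-1, 9)*20 = 9 - 11*(-1)*20 = 9 + 11*20 = 9 + 220 = 229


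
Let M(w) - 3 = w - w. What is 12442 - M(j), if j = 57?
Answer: 12439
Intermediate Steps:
M(w) = 3 (M(w) = 3 + (w - w) = 3 + 0 = 3)
12442 - M(j) = 12442 - 1*3 = 12442 - 3 = 12439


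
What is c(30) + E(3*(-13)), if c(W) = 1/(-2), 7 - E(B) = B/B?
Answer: 11/2 ≈ 5.5000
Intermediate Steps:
E(B) = 6 (E(B) = 7 - B/B = 7 - 1*1 = 7 - 1 = 6)
c(W) = -½
c(30) + E(3*(-13)) = -½ + 6 = 11/2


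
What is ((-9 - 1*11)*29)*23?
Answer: -13340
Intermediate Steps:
((-9 - 1*11)*29)*23 = ((-9 - 11)*29)*23 = -20*29*23 = -580*23 = -13340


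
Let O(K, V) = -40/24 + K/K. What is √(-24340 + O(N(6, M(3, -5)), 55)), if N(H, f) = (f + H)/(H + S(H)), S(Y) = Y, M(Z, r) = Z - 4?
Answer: I*√219066/3 ≈ 156.01*I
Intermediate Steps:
M(Z, r) = -4 + Z
N(H, f) = (H + f)/(2*H) (N(H, f) = (f + H)/(H + H) = (H + f)/((2*H)) = (H + f)*(1/(2*H)) = (H + f)/(2*H))
O(K, V) = -⅔ (O(K, V) = -40*1/24 + 1 = -5/3 + 1 = -⅔)
√(-24340 + O(N(6, M(3, -5)), 55)) = √(-24340 - ⅔) = √(-73022/3) = I*√219066/3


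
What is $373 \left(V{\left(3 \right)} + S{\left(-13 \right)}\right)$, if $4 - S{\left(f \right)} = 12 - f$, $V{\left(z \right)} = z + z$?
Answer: $-5595$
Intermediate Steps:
$V{\left(z \right)} = 2 z$
$S{\left(f \right)} = -8 + f$ ($S{\left(f \right)} = 4 - \left(12 - f\right) = 4 + \left(-12 + f\right) = -8 + f$)
$373 \left(V{\left(3 \right)} + S{\left(-13 \right)}\right) = 373 \left(2 \cdot 3 - 21\right) = 373 \left(6 - 21\right) = 373 \left(-15\right) = -5595$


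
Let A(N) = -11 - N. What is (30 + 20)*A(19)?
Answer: -1500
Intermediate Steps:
(30 + 20)*A(19) = (30 + 20)*(-11 - 1*19) = 50*(-11 - 19) = 50*(-30) = -1500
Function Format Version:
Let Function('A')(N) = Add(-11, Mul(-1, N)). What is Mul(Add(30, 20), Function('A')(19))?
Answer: -1500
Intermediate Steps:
Mul(Add(30, 20), Function('A')(19)) = Mul(Add(30, 20), Add(-11, Mul(-1, 19))) = Mul(50, Add(-11, -19)) = Mul(50, -30) = -1500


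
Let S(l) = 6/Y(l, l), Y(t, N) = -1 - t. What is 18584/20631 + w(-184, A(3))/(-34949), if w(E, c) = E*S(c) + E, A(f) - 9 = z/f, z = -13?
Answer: 479894416/532937301 ≈ 0.90047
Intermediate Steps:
S(l) = 6/(-1 - l)
A(f) = 9 - 13/f
w(E, c) = E - 6*E/(1 + c) (w(E, c) = E*(-6/(1 + c)) + E = -6*E/(1 + c) + E = E - 6*E/(1 + c))
18584/20631 + w(-184, A(3))/(-34949) = 18584/20631 - 184*(-5 + (9 - 13/3))/(1 + (9 - 13/3))/(-34949) = 18584*(1/20631) - 184*(-5 + (9 - 13*⅓))/(1 + (9 - 13*⅓))*(-1/34949) = 808/897 - 184*(-5 + (9 - 13/3))/(1 + (9 - 13/3))*(-1/34949) = 808/897 - 184*(-5 + 14/3)/(1 + 14/3)*(-1/34949) = 808/897 - 184*(-⅓)/17/3*(-1/34949) = 808/897 - 184*3/17*(-⅓)*(-1/34949) = 808/897 + (184/17)*(-1/34949) = 808/897 - 184/594133 = 479894416/532937301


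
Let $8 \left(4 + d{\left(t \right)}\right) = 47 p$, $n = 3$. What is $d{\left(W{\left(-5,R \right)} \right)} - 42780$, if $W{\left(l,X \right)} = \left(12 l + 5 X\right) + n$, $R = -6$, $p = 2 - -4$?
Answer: $- \frac{170995}{4} \approx -42749.0$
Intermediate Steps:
$p = 6$ ($p = 2 + 4 = 6$)
$W{\left(l,X \right)} = 3 + 5 X + 12 l$ ($W{\left(l,X \right)} = \left(12 l + 5 X\right) + 3 = \left(5 X + 12 l\right) + 3 = 3 + 5 X + 12 l$)
$d{\left(t \right)} = \frac{125}{4}$ ($d{\left(t \right)} = -4 + \frac{47 \cdot 6}{8} = -4 + \frac{1}{8} \cdot 282 = -4 + \frac{141}{4} = \frac{125}{4}$)
$d{\left(W{\left(-5,R \right)} \right)} - 42780 = \frac{125}{4} - 42780 = - \frac{170995}{4}$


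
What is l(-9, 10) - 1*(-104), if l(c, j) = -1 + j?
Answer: 113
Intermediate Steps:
l(-9, 10) - 1*(-104) = (-1 + 10) - 1*(-104) = 9 + 104 = 113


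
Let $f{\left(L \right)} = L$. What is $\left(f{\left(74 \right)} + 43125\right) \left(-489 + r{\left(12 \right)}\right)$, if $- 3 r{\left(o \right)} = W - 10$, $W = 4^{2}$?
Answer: $-21210709$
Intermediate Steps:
$W = 16$
$r{\left(o \right)} = -2$ ($r{\left(o \right)} = - \frac{16 - 10}{3} = \left(- \frac{1}{3}\right) 6 = -2$)
$\left(f{\left(74 \right)} + 43125\right) \left(-489 + r{\left(12 \right)}\right) = \left(74 + 43125\right) \left(-489 - 2\right) = 43199 \left(-491\right) = -21210709$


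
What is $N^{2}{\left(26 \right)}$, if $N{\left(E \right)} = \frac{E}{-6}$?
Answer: $\frac{169}{9} \approx 18.778$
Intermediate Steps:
$N{\left(E \right)} = - \frac{E}{6}$ ($N{\left(E \right)} = E \left(- \frac{1}{6}\right) = - \frac{E}{6}$)
$N^{2}{\left(26 \right)} = \left(\left(- \frac{1}{6}\right) 26\right)^{2} = \left(- \frac{13}{3}\right)^{2} = \frac{169}{9}$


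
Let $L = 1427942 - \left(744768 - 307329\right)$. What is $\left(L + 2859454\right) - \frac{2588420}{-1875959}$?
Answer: $\frac{7222364072183}{1875959} \approx 3.85 \cdot 10^{6}$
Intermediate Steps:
$L = 990503$ ($L = 1427942 - 437439 = 990503$)
$\left(L + 2859454\right) - \frac{2588420}{-1875959} = \left(990503 + 2859454\right) - \frac{2588420}{-1875959} = 3849957 - - \frac{2588420}{1875959} = 3849957 + \frac{2588420}{1875959} = \frac{7222364072183}{1875959}$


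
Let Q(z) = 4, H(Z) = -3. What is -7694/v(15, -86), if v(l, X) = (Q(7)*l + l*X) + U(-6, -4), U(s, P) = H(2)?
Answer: 7694/1233 ≈ 6.2401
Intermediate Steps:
U(s, P) = -3
v(l, X) = -3 + 4*l + X*l (v(l, X) = (4*l + l*X) - 3 = (4*l + X*l) - 3 = -3 + 4*l + X*l)
-7694/v(15, -86) = -7694/(-3 + 4*15 - 86*15) = -7694/(-3 + 60 - 1290) = -7694/(-1233) = -7694*(-1/1233) = 7694/1233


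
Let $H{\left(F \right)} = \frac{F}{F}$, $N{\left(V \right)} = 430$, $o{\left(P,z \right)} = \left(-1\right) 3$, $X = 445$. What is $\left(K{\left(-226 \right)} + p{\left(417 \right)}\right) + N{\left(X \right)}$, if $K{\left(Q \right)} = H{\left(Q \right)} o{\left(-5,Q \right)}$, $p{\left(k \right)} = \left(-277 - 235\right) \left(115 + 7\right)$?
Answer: $-62037$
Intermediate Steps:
$o{\left(P,z \right)} = -3$
$H{\left(F \right)} = 1$
$p{\left(k \right)} = -62464$ ($p{\left(k \right)} = \left(-512\right) 122 = -62464$)
$K{\left(Q \right)} = -3$ ($K{\left(Q \right)} = 1 \left(-3\right) = -3$)
$\left(K{\left(-226 \right)} + p{\left(417 \right)}\right) + N{\left(X \right)} = \left(-3 - 62464\right) + 430 = -62467 + 430 = -62037$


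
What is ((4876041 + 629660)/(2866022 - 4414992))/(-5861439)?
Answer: 5505701/9079193167830 ≈ 6.0641e-7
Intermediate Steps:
((4876041 + 629660)/(2866022 - 4414992))/(-5861439) = (5505701/(-1548970))*(-1/5861439) = (5505701*(-1/1548970))*(-1/5861439) = -5505701/1548970*(-1/5861439) = 5505701/9079193167830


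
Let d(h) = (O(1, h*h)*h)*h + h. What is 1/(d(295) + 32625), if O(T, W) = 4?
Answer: 1/381020 ≈ 2.6245e-6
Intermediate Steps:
d(h) = h + 4*h**2 (d(h) = (4*h)*h + h = 4*h**2 + h = h + 4*h**2)
1/(d(295) + 32625) = 1/(295*(1 + 4*295) + 32625) = 1/(295*(1 + 1180) + 32625) = 1/(295*1181 + 32625) = 1/(348395 + 32625) = 1/381020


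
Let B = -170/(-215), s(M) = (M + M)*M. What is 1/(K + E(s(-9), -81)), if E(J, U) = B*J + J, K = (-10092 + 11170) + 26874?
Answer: 43/1214410 ≈ 3.5408e-5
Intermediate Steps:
s(M) = 2*M**2 (s(M) = (2*M)*M = 2*M**2)
B = 34/43 (B = -170*(-1/215) = 34/43 ≈ 0.79070)
K = 27952 (K = 1078 + 26874 = 27952)
E(J, U) = 77*J/43 (E(J, U) = 34*J/43 + J = 77*J/43)
1/(K + E(s(-9), -81)) = 1/(27952 + 77*(2*(-9)**2)/43) = 1/(27952 + 77*(2*81)/43) = 1/(27952 + (77/43)*162) = 1/(27952 + 12474/43) = 1/(1214410/43) = 43/1214410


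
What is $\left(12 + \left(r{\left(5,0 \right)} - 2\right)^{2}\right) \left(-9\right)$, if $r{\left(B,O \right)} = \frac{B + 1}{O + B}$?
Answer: $- \frac{2844}{25} \approx -113.76$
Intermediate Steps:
$r{\left(B,O \right)} = \frac{1 + B}{B + O}$
$\left(12 + \left(r{\left(5,0 \right)} - 2\right)^{2}\right) \left(-9\right) = \left(12 + \left(\frac{1 + 5}{5 + 0} - 2\right)^{2}\right) \left(-9\right) = \left(12 + \left(\frac{1}{5} \cdot 6 - 2\right)^{2}\right) \left(-9\right) = \left(12 + \left(\frac{6}{5} - 2\right)^{2}\right) \left(-9\right) = \left(12 + \left(- \frac{4}{5}\right)^{2}\right) \left(-9\right) = \left(12 + \frac{16}{25}\right) \left(-9\right) = \frac{316}{25} \left(-9\right) = - \frac{2844}{25}$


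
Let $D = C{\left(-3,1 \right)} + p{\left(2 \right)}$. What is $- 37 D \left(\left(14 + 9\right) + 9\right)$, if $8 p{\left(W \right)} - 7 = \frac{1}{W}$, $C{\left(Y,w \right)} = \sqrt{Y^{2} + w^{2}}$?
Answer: $-1110 - 1184 \sqrt{10} \approx -4854.1$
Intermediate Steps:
$p{\left(W \right)} = \frac{7}{8} + \frac{1}{8 W}$
$D = \frac{15}{16} + \sqrt{10}$ ($D = \sqrt{\left(-3\right)^{2} + 1^{2}} + \frac{1 + 7 \cdot 2}{8 \cdot 2} = \sqrt{9 + 1} + \frac{1}{8} \cdot \frac{1}{2} \left(1 + 14\right) = \sqrt{10} + \frac{1}{8} \cdot \frac{1}{2} \cdot 15 = \sqrt{10} + \frac{15}{16} = \frac{15}{16} + \sqrt{10} \approx 4.0998$)
$- 37 D \left(\left(14 + 9\right) + 9\right) = - 37 \left(\frac{15}{16} + \sqrt{10}\right) \left(\left(14 + 9\right) + 9\right) = \left(- \frac{555}{16} - 37 \sqrt{10}\right) \left(23 + 9\right) = \left(- \frac{555}{16} - 37 \sqrt{10}\right) 32 = -1110 - 1184 \sqrt{10}$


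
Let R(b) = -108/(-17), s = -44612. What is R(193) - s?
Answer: 758512/17 ≈ 44618.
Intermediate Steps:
R(b) = 108/17 (R(b) = -108*(-1/17) = 108/17)
R(193) - s = 108/17 - 1*(-44612) = 108/17 + 44612 = 758512/17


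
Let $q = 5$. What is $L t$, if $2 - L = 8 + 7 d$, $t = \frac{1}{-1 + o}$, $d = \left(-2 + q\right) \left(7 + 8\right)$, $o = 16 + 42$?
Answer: $- \frac{107}{19} \approx -5.6316$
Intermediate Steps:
$o = 58$
$d = 45$ ($d = \left(-2 + 5\right) \left(7 + 8\right) = 3 \cdot 15 = 45$)
$t = \frac{1}{57}$ ($t = \frac{1}{-1 + 58} = \frac{1}{57} \approx 0.017544$)
$L = -321$ ($L = 2 - \left(8 + 7 \cdot 45\right) = 2 - \left(8 + 315\right) = 2 - 323 = -321$)
$L t = \left(-321\right) \frac{1}{57} = - \frac{107}{19}$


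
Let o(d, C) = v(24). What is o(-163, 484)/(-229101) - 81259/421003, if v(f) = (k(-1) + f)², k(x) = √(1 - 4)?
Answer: -6285917626/32150736101 - 16*I*√3/76367 ≈ -0.19551 - 0.00036289*I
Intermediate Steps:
k(x) = I*√3 (k(x) = √(-3) = I*√3)
v(f) = (f + I*√3)² (v(f) = (I*√3 + f)² = (f + I*√3)²)
o(d, C) = (24 + I*√3)²
o(-163, 484)/(-229101) - 81259/421003 = (24 + I*√3)²/(-229101) - 81259/421003 = (24 + I*√3)²*(-1/229101) - 81259*1/421003 = -(24 + I*√3)²/229101 - 81259/421003 = -81259/421003 - (24 + I*√3)²/229101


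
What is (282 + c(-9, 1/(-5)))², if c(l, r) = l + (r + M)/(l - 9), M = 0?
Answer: 603734041/8100 ≈ 74535.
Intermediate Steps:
c(l, r) = l + r/(-9 + l) (c(l, r) = l + (r + 0)/(l - 9) = l + r/(-9 + l))
(282 + c(-9, 1/(-5)))² = (282 + (1/(-5) + (-9)² - 9*(-9))/(-9 - 9))² = (282 + (-⅕ + 81 + 81)/(-18))² = (282 - 1/18*809/5)² = (282 - 809/90)² = (24571/90)² = 603734041/8100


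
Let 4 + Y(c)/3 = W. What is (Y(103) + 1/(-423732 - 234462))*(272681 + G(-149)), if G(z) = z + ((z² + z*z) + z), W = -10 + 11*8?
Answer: 15429442879865/219398 ≈ 7.0326e+7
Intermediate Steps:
W = 78 (W = -10 + 88 = 78)
Y(c) = 222 (Y(c) = -12 + 3*78 = -12 + 234 = 222)
G(z) = 2*z + 2*z² (G(z) = z + ((z² + z²) + z) = z + (2*z² + z) = z + (z + 2*z²) = 2*z + 2*z²)
(Y(103) + 1/(-423732 - 234462))*(272681 + G(-149)) = (222 + 1/(-423732 - 234462))*(272681 + 2*(-149)*(1 - 149)) = (222 + 1/(-658194))*(272681 + 2*(-149)*(-148)) = (222 - 1/658194)*(272681 + 44104) = (146119067/658194)*316785 = 15429442879865/219398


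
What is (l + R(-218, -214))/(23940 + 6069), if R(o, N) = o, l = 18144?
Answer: 17926/30009 ≈ 0.59735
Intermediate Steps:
(l + R(-218, -214))/(23940 + 6069) = (18144 - 218)/(23940 + 6069) = 17926/30009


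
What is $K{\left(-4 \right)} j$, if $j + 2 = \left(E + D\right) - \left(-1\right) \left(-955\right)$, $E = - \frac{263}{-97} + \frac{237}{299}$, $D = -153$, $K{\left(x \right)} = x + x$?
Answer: $\frac{256733632}{29003} \approx 8852.0$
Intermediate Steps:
$K{\left(x \right)} = 2 x$
$E = \frac{101626}{29003}$ ($E = \left(-263\right) \left(- \frac{1}{97}\right) + 237 \cdot \frac{1}{299} = \frac{263}{97} + \frac{237}{299} = \frac{101626}{29003} \approx 3.504$)
$j = - \frac{32091704}{29003}$ ($j = -2 + \left(\left(\frac{101626}{29003} - 153\right) - \left(-1\right) \left(-955\right)\right) = -2 - \frac{32033698}{29003} = - \frac{32091704}{29003} \approx -1106.5$)
$K{\left(-4 \right)} j = 2 \left(-4\right) \left(- \frac{32091704}{29003}\right) = \left(-8\right) \left(- \frac{32091704}{29003}\right) = \frac{256733632}{29003}$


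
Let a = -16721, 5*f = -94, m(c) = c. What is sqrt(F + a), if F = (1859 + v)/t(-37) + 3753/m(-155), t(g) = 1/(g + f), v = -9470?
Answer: sqrt(9800964805)/155 ≈ 638.71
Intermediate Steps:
f = -94/5 (f = (1/5)*(-94) = -94/5 ≈ -18.800)
t(g) = 1/(-94/5 + g) (t(g) = 1/(g - 94/5) = 1/(-94/5 + g))
F = 65823786/155 (F = (1859 - 9470)/((5/(-94 + 5*(-37)))) + 3753/(-155) = -7611/(5/(-94 - 185)) + 3753*(-1/155) = -7611/(5/(-279)) - 3753/155 = -7611/(5*(-1/279)) - 3753/155 = -7611/(-5/279) - 3753/155 = -7611*(-279/5) - 3753/155 = 2123469/5 - 3753/155 = 65823786/155 ≈ 4.2467e+5)
sqrt(F + a) = sqrt(65823786/155 - 16721) = sqrt(63232031/155) = sqrt(9800964805)/155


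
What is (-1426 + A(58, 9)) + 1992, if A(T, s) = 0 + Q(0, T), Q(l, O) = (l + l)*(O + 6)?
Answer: 566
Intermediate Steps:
Q(l, O) = 2*l*(6 + O) (Q(l, O) = (2*l)*(6 + O) = 2*l*(6 + O))
A(T, s) = 0 (A(T, s) = 0 + 2*0*(6 + T) = 0 + 0 = 0)
(-1426 + A(58, 9)) + 1992 = (-1426 + 0) + 1992 = -1426 + 1992 = 566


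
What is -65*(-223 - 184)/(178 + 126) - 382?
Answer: -89673/304 ≈ -294.98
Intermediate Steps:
-65*(-223 - 184)/(178 + 126) - 382 = -(-26455)/304 - 382 = -65*(-407/304) - 382 = 26455/304 - 382 = -89673/304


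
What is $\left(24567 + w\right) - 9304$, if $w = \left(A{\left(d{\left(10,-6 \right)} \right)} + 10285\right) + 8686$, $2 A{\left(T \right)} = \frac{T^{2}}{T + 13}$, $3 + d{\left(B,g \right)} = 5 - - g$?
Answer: $\frac{308114}{9} \approx 34235.0$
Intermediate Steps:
$d{\left(B,g \right)} = 2 + g$ ($d{\left(B,g \right)} = -3 - \left(-5 - g\right) = -3 + \left(5 + g\right) = 2 + g$)
$A{\left(T \right)} = \frac{T^{2}}{2 \left(13 + T\right)}$ ($A{\left(T \right)} = \frac{\frac{1}{T + 13} T^{2}}{2} = \frac{\frac{1}{13 + T} T^{2}}{2} = \frac{T^{2} \frac{1}{13 + T}}{2} = \frac{T^{2}}{2 \left(13 + T\right)}$)
$w = \frac{170747}{9}$ ($w = \left(\frac{\left(2 - 6\right)^{2}}{2 \left(13 + \left(2 - 6\right)\right)} + 10285\right) + 8686 = \left(\frac{\left(-4\right)^{2}}{2 \left(13 - 4\right)} + 10285\right) + 8686 = \left(\frac{1}{2} \cdot 16 \cdot \frac{1}{9} + 10285\right) + 8686 = \left(\frac{8}{9} + 10285\right) + 8686 = \frac{92573}{9} + 8686 = \frac{170747}{9} \approx 18972.0$)
$\left(24567 + w\right) - 9304 = \left(24567 + \frac{170747}{9}\right) - 9304 = \frac{391850}{9} - 9304 = \frac{308114}{9}$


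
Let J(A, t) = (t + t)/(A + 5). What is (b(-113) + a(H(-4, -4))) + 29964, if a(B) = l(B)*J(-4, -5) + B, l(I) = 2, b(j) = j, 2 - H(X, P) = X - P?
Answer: 29833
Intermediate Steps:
H(X, P) = 2 + P - X (H(X, P) = 2 - (X - P) = 2 + (P - X) = 2 + P - X)
J(A, t) = 2*t/(5 + A) (J(A, t) = (2*t)/(5 + A) = 2*t/(5 + A))
a(B) = -20 + B (a(B) = 2*(2*(-5)/(5 - 4)) + B = 2*(2*(-5)/1) + B = 2*(2*(-5)*1) + B = 2*(-10) + B = -20 + B)
(b(-113) + a(H(-4, -4))) + 29964 = (-113 + (-20 + (2 - 4 - 1*(-4)))) + 29964 = (-113 + (-20 + (2 - 4 + 4))) + 29964 = (-113 + (-20 + 2)) + 29964 = (-113 - 18) + 29964 = -131 + 29964 = 29833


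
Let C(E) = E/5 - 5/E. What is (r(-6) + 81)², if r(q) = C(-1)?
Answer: 184041/25 ≈ 7361.6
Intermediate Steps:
C(E) = -5/E + E/5 (C(E) = E*(⅕) - 5/E = E/5 - 5/E = -5/E + E/5)
r(q) = 24/5 (r(q) = -5/(-1) + (⅕)*(-1) = -5*(-1) - ⅕ = 5 - ⅕ = 24/5)
(r(-6) + 81)² = (24/5 + 81)² = (429/5)² = 184041/25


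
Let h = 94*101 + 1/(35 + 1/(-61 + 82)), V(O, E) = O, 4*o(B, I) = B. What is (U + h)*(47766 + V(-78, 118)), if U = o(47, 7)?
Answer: 41704664133/92 ≈ 4.5331e+8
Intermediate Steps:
o(B, I) = B/4
U = 47/4 (U = (1/4)*47 = 47/4 ≈ 11.750)
h = 6987605/736 (h = 9494 + 1/(35 + 1/21) = 9494 + 1/(736/21) = 9494 + 21/736 = 6987605/736 ≈ 9494.0)
(U + h)*(47766 + V(-78, 118)) = (47/4 + 6987605/736)*(47766 - 78) = (6996253/736)*47688 = 41704664133/92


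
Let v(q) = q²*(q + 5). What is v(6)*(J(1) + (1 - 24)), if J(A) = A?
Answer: -8712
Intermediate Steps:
v(q) = q²*(5 + q)
v(6)*(J(1) + (1 - 24)) = (6²*(5 + 6))*(1 + (1 - 24)) = (36*11)*(1 - 23) = 396*(-22) = -8712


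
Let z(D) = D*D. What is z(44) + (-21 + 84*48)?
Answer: 5947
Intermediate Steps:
z(D) = D²
z(44) + (-21 + 84*48) = 44² + (-21 + 84*48) = 1936 + (-21 + 4032) = 1936 + 4011 = 5947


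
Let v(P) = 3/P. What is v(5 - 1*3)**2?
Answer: 9/4 ≈ 2.2500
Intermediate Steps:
v(5 - 1*3)**2 = (3/(5 - 1*3))**2 = (3/(5 - 3))**2 = (3/2)**2 = 9/4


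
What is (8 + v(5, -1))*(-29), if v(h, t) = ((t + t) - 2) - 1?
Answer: -87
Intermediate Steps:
v(h, t) = -3 + 2*t (v(h, t) = (2*t - 2) - 1 = (-2 + 2*t) - 1 = -3 + 2*t)
(8 + v(5, -1))*(-29) = (8 + (-3 + 2*(-1)))*(-29) = (8 + (-3 - 2))*(-29) = (8 - 5)*(-29) = 3*(-29) = -87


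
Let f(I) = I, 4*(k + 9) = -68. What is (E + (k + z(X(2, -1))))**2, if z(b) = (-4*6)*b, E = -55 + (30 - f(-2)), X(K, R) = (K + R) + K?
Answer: 14641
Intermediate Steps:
k = -26 (k = -9 + (1/4)*(-68) = -9 - 17 = -26)
X(K, R) = R + 2*K
E = -23 (E = -55 + (30 - 1*(-2)) = -55 + (30 + 2) = -55 + 32 = -23)
z(b) = -24*b
(E + (k + z(X(2, -1))))**2 = (-23 + (-26 - 24*(-1 + 2*2)))**2 = (-23 + (-26 - 24*(-1 + 4)))**2 = (-23 + (-26 - 24*3))**2 = (-23 + (-26 - 72))**2 = (-23 - 98)**2 = (-121)**2 = 14641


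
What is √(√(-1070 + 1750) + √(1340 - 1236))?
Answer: √(2*√26 + 2*√170) ≈ 6.0229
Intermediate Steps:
√(√(-1070 + 1750) + √(1340 - 1236)) = √(√680 + √104) = √(2*√170 + 2*√26) = √(2*√26 + 2*√170)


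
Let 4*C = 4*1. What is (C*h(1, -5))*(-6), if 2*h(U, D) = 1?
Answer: -3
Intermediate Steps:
h(U, D) = ½ (h(U, D) = (½)*1 = ½)
C = 1 (C = (4*1)/4 = (¼)*4 = 1)
(C*h(1, -5))*(-6) = (1*(½))*(-6) = (½)*(-6) = -3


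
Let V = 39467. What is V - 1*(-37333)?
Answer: 76800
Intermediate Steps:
V - 1*(-37333) = 39467 - 1*(-37333) = 39467 + 37333 = 76800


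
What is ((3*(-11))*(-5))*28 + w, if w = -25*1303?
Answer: -27955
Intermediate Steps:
w = -32575
((3*(-11))*(-5))*28 + w = ((3*(-11))*(-5))*28 - 32575 = -33*(-5)*28 - 32575 = 165*28 - 32575 = 4620 - 32575 = -27955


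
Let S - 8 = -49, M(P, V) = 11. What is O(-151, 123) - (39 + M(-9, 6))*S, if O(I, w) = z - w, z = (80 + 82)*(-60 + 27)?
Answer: -3419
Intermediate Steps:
S = -41 (S = 8 - 49 = -41)
z = -5346 (z = 162*(-33) = -5346)
O(I, w) = -5346 - w
O(-151, 123) - (39 + M(-9, 6))*S = (-5346 - 1*123) - (39 + 11)*(-41) = (-5346 - 123) - 50*(-41) = -5469 - 1*(-2050) = -5469 + 2050 = -3419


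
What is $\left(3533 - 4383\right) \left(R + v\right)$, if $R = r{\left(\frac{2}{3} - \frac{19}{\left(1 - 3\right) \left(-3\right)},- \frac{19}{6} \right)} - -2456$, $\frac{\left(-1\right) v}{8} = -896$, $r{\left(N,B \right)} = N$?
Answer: $-8178275$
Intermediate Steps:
$v = 7168$ ($v = \left(-8\right) \left(-896\right) = 7168$)
$R = \frac{4907}{2}$ ($R = \left(\frac{2}{3} - \frac{19}{\left(1 - 3\right) \left(-3\right)}\right) - -2456 = \left(2 \cdot \frac{1}{3} - \frac{19}{\left(-2\right) \left(-3\right)}\right) + 2456 = \left(\frac{2}{3} - \frac{19}{6}\right) + 2456 = - \frac{5}{2} + 2456 = \frac{4907}{2} \approx 2453.5$)
$\left(3533 - 4383\right) \left(R + v\right) = \left(3533 - 4383\right) \left(\frac{4907}{2} + 7168\right) = \left(-850\right) \frac{19243}{2} = -8178275$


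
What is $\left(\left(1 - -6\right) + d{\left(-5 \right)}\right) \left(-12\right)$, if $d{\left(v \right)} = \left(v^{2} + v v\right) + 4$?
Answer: $-732$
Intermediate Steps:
$d{\left(v \right)} = 4 + 2 v^{2}$ ($d{\left(v \right)} = \left(v^{2} + v^{2}\right) + 4 = 2 v^{2} + 4 = 4 + 2 v^{2}$)
$\left(\left(1 - -6\right) + d{\left(-5 \right)}\right) \left(-12\right) = \left(\left(1 - -6\right) + \left(4 + 2 \left(-5\right)^{2}\right)\right) \left(-12\right) = \left(\left(1 + 6\right) + \left(4 + 2 \cdot 25\right)\right) \left(-12\right) = \left(7 + \left(4 + 50\right)\right) \left(-12\right) = \left(7 + 54\right) \left(-12\right) = 61 \left(-12\right) = -732$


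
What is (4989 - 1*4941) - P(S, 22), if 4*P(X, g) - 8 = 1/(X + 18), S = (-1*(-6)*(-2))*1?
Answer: 1103/24 ≈ 45.958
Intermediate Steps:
S = -12 (S = (6*(-2))*1 = -12*1 = -12)
P(X, g) = 2 + 1/(4*(18 + X)) (P(X, g) = 2 + 1/(4*(X + 18)) = 2 + 1/(4*(18 + X)))
(4989 - 1*4941) - P(S, 22) = (4989 - 1*4941) - (145 + 8*(-12))/(4*(18 - 12)) = (4989 - 4941) - (145 - 96)/(4*6) = 48 - 49/(4*6) = 48 - 1*49/24 = 48 - 49/24 = 1103/24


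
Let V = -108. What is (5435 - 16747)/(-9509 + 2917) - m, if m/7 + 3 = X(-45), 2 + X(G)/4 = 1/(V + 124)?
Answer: 15855/206 ≈ 76.966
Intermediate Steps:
X(G) = -31/4 (X(G) = -8 + 4/(-108 + 124) = -8 + 4/16 = -8 + 4*(1/16) = -8 + ¼ = -31/4)
m = -301/4 (m = -21 + 7*(-31/4) = -21 - 217/4 = -301/4 ≈ -75.250)
(5435 - 16747)/(-9509 + 2917) - m = (5435 - 16747)/(-9509 + 2917) - 1*(-301/4) = -11312/(-6592) + 301/4 = -11312*(-1/6592) + 301/4 = 707/412 + 301/4 = 15855/206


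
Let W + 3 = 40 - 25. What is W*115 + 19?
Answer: 1399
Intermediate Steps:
W = 12 (W = -3 + (40 - 25) = -3 + 15 = 12)
W*115 + 19 = 12*115 + 19 = 1380 + 19 = 1399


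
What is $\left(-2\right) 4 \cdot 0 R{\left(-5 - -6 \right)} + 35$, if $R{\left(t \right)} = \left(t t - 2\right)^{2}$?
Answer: $35$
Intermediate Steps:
$R{\left(t \right)} = \left(-2 + t^{2}\right)^{2}$ ($R{\left(t \right)} = \left(t^{2} - 2\right)^{2} = \left(-2 + t^{2}\right)^{2}$)
$\left(-2\right) 4 \cdot 0 R{\left(-5 - -6 \right)} + 35 = \left(-2\right) 4 \cdot 0 \left(-2 + \left(-5 - -6\right)^{2}\right)^{2} + 35 = \left(-8\right) 0 \left(-2 + \left(-5 + 6\right)^{2}\right)^{2} + 35 = 0 \left(-2 + 1^{2}\right)^{2} + 35 = 0 \left(-2 + 1\right)^{2} + 35 = 0 \left(-1\right)^{2} + 35 = 0 \cdot 1 + 35 = 0 + 35 = 35$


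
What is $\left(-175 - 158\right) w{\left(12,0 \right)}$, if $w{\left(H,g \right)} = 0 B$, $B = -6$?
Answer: $0$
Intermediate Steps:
$w{\left(H,g \right)} = 0$ ($w{\left(H,g \right)} = 0 \left(-6\right) = 0$)
$\left(-175 - 158\right) w{\left(12,0 \right)} = \left(-175 - 158\right) 0 = \left(-333\right) 0 = 0$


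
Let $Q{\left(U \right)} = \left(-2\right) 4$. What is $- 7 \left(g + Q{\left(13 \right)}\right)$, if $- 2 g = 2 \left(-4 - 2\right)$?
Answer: $14$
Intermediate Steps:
$Q{\left(U \right)} = -8$
$g = 6$ ($g = - \frac{2 \left(-4 - 2\right)}{2} = - \frac{2 \left(-6\right)}{2} = \left(- \frac{1}{2}\right) \left(-12\right) = 6$)
$- 7 \left(g + Q{\left(13 \right)}\right) = - 7 \left(6 - 8\right) = \left(-7\right) \left(-2\right) = 14$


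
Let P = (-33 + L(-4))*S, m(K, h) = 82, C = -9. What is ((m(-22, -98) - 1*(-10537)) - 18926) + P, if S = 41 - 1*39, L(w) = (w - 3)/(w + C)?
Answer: -108835/13 ≈ -8371.9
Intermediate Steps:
L(w) = (-3 + w)/(-9 + w) (L(w) = (w - 3)/(w - 9) = (-3 + w)/(-9 + w))
S = 2 (S = 41 - 39 = 2)
P = -844/13 (P = (-33 + (-3 - 4)/(-9 - 4))*2 = (-33 - 7/(-13))*2 = (-33 - 1/13*(-7))*2 = (-33 + 7/13)*2 = -422/13*2 = -844/13 ≈ -64.923)
((m(-22, -98) - 1*(-10537)) - 18926) + P = ((82 - 1*(-10537)) - 18926) - 844/13 = ((82 + 10537) - 18926) - 844/13 = (10619 - 18926) - 844/13 = -8307 - 844/13 = -108835/13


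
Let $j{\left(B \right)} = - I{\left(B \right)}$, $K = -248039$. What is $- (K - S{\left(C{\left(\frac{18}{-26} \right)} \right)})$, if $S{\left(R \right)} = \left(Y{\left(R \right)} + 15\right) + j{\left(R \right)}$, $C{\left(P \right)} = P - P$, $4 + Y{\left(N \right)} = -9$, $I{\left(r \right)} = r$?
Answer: $248041$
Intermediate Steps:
$Y{\left(N \right)} = -13$ ($Y{\left(N \right)} = -4 - 9 = -13$)
$C{\left(P \right)} = 0$
$j{\left(B \right)} = - B$
$S{\left(R \right)} = 2 - R$ ($S{\left(R \right)} = \left(-13 + 15\right) - R = 2 - R$)
$- (K - S{\left(C{\left(\frac{18}{-26} \right)} \right)}) = - (-248039 - \left(2 - 0\right)) = - (-248039 - \left(2 + 0\right)) = - (-248039 - 2) = \left(-1\right) \left(-248041\right) = 248041$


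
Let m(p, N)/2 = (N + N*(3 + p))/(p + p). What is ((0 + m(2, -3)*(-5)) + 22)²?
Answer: 4489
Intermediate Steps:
m(p, N) = (N + N*(3 + p))/p (m(p, N) = 2*((N + N*(3 + p))/(p + p)) = 2*((N + N*(3 + p))/((2*p))) = 2*((N + N*(3 + p))*(1/(2*p))) = 2*((N + N*(3 + p))/(2*p)) = (N + N*(3 + p))/p)
((0 + m(2, -3)*(-5)) + 22)² = ((0 - 3*(4 + 2)/2*(-5)) + 22)² = ((0 - 3*½*6*(-5)) + 22)² = ((0 - 9*(-5)) + 22)² = ((0 + 45) + 22)² = (45 + 22)² = 67² = 4489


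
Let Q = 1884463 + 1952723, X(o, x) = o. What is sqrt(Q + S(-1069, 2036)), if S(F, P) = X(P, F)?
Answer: sqrt(3839222) ≈ 1959.4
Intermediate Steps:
Q = 3837186
S(F, P) = P
sqrt(Q + S(-1069, 2036)) = sqrt(3837186 + 2036) = sqrt(3839222)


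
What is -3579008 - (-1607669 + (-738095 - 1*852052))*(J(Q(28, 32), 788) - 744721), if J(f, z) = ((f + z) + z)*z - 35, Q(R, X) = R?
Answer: 1660289696928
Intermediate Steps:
J(f, z) = -35 + z*(f + 2*z) (J(f, z) = (f + 2*z)*z - 35 = z*(f + 2*z) - 35 = -35 + z*(f + 2*z))
-3579008 - (-1607669 + (-738095 - 1*852052))*(J(Q(28, 32), 788) - 744721) = -3579008 - (-1607669 + (-738095 - 1*852052))*((-35 + 2*788² + 28*788) - 744721) = -3579008 - (-1607669 + (-738095 - 852052))*((-35 + 2*620944 + 22064) - 744721) = -3579008 - (-1607669 - 1590147)*((-35 + 1241888 + 22064) - 744721) = -3579008 - (-3197816)*(1263917 - 744721) = -3579008 - (-3197816)*519196 = -3579008 - 1*(-1660293275936) = -3579008 + 1660293275936 = 1660289696928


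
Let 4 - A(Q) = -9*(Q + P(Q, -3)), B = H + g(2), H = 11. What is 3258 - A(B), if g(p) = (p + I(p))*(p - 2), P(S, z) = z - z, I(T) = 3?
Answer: 3155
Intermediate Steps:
P(S, z) = 0
g(p) = (-2 + p)*(3 + p) (g(p) = (p + 3)*(p - 2) = (3 + p)*(-2 + p) = (-2 + p)*(3 + p))
B = 11 (B = 11 + (-6 + 2 + 2²) = 11 + (-6 + 2 + 4) = 11 + 0 = 11)
A(Q) = 4 + 9*Q (A(Q) = 4 - (-9)*(Q + 0) = 4 - (-9)*Q = 4 + 9*Q)
3258 - A(B) = 3258 - (4 + 9*11) = 3258 - (4 + 99) = 3258 - 1*103 = 3258 - 103 = 3155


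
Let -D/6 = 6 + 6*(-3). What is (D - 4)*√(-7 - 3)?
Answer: 68*I*√10 ≈ 215.03*I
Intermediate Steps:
D = 72 (D = -6*(6 + 6*(-3)) = -6*(6 - 18) = -6*(-12) = 72)
(D - 4)*√(-7 - 3) = (72 - 4)*√(-7 - 3) = 68*√(-10) = 68*(I*√10) = 68*I*√10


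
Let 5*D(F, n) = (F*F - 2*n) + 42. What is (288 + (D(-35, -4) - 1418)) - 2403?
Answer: -3278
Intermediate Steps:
D(F, n) = 42/5 - 2*n/5 + F**2/5 (D(F, n) = ((F*F - 2*n) + 42)/5 = ((F**2 - 2*n) + 42)/5 = (42 + F**2 - 2*n)/5 = 42/5 - 2*n/5 + F**2/5)
(288 + (D(-35, -4) - 1418)) - 2403 = (288 + ((42/5 - 2/5*(-4) + (1/5)*(-35)**2) - 1418)) - 2403 = (288 + ((42/5 + 8/5 + (1/5)*1225) - 1418)) - 2403 = (288 + ((42/5 + 8/5 + 245) - 1418)) - 2403 = (288 + (255 - 1418)) - 2403 = (288 - 1163) - 2403 = -875 - 2403 = -3278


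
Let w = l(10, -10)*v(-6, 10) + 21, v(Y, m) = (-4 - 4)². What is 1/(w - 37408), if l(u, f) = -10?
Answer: -1/38027 ≈ -2.6297e-5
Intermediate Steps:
v(Y, m) = 64 (v(Y, m) = (-8)² = 64)
w = -619 (w = -10*64 + 21 = -640 + 21 = -619)
1/(w - 37408) = 1/(-619 - 37408) = 1/(-38027) = -1/38027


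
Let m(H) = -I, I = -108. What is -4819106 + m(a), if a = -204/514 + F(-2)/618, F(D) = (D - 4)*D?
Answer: -4818998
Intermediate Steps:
F(D) = D*(-4 + D) (F(D) = (-4 + D)*D = D*(-4 + D))
a = -9992/26471 (a = -204/514 - 2*(-4 - 2)/618 = -204*1/514 - 2*(-6)*(1/618) = -102/257 + 12*(1/618) = -102/257 + 2/103 = -9992/26471 ≈ -0.37747)
m(H) = 108 (m(H) = -1*(-108) = 108)
-4819106 + m(a) = -4819106 + 108 = -4818998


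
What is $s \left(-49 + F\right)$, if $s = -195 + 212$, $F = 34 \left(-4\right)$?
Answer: $-3145$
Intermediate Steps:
$F = -136$
$s = 17$
$s \left(-49 + F\right) = 17 \left(-49 - 136\right) = 17 \left(-185\right) = -3145$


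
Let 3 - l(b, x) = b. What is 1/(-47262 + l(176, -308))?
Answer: -1/47435 ≈ -2.1081e-5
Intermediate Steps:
l(b, x) = 3 - b
1/(-47262 + l(176, -308)) = 1/(-47262 + (3 - 1*176)) = 1/(-47262 + (3 - 176)) = 1/(-47262 - 173) = 1/(-47435) = -1/47435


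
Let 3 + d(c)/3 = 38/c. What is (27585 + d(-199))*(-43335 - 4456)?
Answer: -262253590410/199 ≈ -1.3179e+9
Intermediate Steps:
d(c) = -9 + 114/c (d(c) = -9 + 3*(38/c) = -9 + 114/c)
(27585 + d(-199))*(-43335 - 4456) = (27585 + (-9 + 114/(-199)))*(-43335 - 4456) = (27585 + (-9 + 114*(-1/199)))*(-47791) = (27585 + (-9 - 114/199))*(-47791) = (27585 - 1905/199)*(-47791) = (5487510/199)*(-47791) = -262253590410/199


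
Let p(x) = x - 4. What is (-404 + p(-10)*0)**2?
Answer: 163216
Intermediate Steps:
p(x) = -4 + x
(-404 + p(-10)*0)**2 = (-404 + (-4 - 10)*0)**2 = (-404 - 14*0)**2 = (-404 + 0)**2 = (-404)**2 = 163216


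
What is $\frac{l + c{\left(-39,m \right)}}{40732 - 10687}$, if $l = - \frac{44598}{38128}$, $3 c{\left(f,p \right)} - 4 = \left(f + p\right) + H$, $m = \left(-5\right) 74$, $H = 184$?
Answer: $- \frac{4280041}{1718333640} \approx -0.0024908$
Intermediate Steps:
$m = -370$
$c{\left(f,p \right)} = \frac{188}{3} + \frac{f}{3} + \frac{p}{3}$ ($c{\left(f,p \right)} = \frac{4}{3} + \frac{\left(f + p\right) + 184}{3} = \frac{4}{3} + \frac{184 + f + p}{3} = \frac{4}{3} + \left(\frac{184}{3} + \frac{f}{3} + \frac{p}{3}\right) = \frac{188}{3} + \frac{f}{3} + \frac{p}{3}$)
$l = - \frac{22299}{19064}$ ($l = \left(-44598\right) \frac{1}{38128} = - \frac{22299}{19064} \approx -1.1697$)
$\frac{l + c{\left(-39,m \right)}}{40732 - 10687} = \frac{- \frac{22299}{19064} + \left(\frac{188}{3} + \frac{1}{3} \left(-39\right) + \frac{1}{3} \left(-370\right)\right)}{40732 - 10687} = \frac{- \frac{22299}{19064} - \frac{221}{3}}{30045} = \left(- \frac{22299}{19064} - \frac{221}{3}\right) \frac{1}{30045} = \left(- \frac{4280041}{57192}\right) \frac{1}{30045} = - \frac{4280041}{1718333640}$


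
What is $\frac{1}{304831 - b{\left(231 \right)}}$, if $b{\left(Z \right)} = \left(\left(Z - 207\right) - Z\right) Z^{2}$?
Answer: $\frac{1}{11350558} \approx 8.8101 \cdot 10^{-8}$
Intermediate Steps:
$b{\left(Z \right)} = - 207 Z^{2}$ ($b{\left(Z \right)} = \left(\left(-207 + Z\right) - Z\right) Z^{2} = - 207 Z^{2}$)
$\frac{1}{304831 - b{\left(231 \right)}} = \frac{1}{304831 - - 207 \cdot 231^{2}} = \frac{1}{304831 - \left(-207\right) 53361} = \frac{1}{304831 - -11045727} = \frac{1}{304831 + 11045727} = \frac{1}{11350558}$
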